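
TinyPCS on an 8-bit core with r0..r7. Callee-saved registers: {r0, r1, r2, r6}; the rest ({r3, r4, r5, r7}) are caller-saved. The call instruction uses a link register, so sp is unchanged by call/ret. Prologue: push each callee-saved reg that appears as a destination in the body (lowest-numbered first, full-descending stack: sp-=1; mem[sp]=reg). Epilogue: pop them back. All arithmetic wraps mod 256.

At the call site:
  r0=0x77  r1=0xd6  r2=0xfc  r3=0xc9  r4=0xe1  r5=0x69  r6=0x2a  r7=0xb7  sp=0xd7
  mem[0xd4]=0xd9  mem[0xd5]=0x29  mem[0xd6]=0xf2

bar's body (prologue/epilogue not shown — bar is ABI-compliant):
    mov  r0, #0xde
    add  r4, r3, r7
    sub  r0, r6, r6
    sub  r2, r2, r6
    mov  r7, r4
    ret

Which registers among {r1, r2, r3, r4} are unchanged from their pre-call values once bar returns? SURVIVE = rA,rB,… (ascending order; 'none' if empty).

prologue: push r0 → mem[0xd6]=0x77, sp=0xd6
prologue: push r2 → mem[0xd5]=0xfc, sp=0xd5
body[0] mov  r0, #0xde → r0=0xde
body[1] add  r4, r3, r7 → r4=0x80
body[2] sub  r0, r6, r6 → r0=0x00
body[3] sub  r2, r2, r6 → r2=0xd2
body[4] mov  r7, r4 → r7=0x80
epilogue: pop r2=0xfc, sp=0xd6
epilogue: pop r0=0x77, sp=0xd7
r1: callee-saved, written=False
r2: callee-saved, written=True
r3: caller-saved, written=False
r4: caller-saved, written=True

SURVIVE = r1,r2,r3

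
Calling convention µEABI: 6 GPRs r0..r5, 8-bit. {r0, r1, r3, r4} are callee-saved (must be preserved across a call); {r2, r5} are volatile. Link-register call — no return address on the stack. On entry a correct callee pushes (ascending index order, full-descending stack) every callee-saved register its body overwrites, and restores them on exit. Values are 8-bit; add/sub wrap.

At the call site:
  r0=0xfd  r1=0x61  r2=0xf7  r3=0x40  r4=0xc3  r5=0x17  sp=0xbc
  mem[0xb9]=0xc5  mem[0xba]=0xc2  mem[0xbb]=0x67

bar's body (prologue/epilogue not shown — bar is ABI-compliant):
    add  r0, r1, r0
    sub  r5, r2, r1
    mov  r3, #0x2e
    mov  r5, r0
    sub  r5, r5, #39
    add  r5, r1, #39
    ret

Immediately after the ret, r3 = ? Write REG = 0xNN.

prologue: push r0 -> mem[0xbb]=0xfd, sp=0xbb
prologue: push r3 -> mem[0xba]=0x40, sp=0xba
body[0] add  r0, r1, r0 -> r0=0x5e
body[1] sub  r5, r2, r1 -> r5=0x96
body[2] mov  r3, #0x2e -> r3=0x2e
body[3] mov  r5, r0 -> r5=0x5e
body[4] sub  r5, r5, #39 -> r5=0x37
body[5] add  r5, r1, #39 -> r5=0x88
epilogue: pop r3=0x40, sp=0xbb
epilogue: pop r0=0xfd, sp=0xbc
r3 is callee-saved -> restored

REG = 0x40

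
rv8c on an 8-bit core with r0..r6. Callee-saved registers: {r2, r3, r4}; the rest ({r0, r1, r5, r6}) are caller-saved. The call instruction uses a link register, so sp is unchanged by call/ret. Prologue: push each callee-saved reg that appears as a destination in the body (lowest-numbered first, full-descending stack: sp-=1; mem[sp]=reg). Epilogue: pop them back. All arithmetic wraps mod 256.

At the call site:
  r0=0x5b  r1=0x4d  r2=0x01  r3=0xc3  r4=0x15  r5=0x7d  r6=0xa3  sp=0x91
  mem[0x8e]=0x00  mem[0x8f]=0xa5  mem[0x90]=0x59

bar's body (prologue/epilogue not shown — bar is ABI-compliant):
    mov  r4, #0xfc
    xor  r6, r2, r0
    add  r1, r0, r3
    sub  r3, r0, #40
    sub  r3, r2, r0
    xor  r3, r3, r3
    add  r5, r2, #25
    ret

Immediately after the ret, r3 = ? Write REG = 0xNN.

REG = 0xc3

prologue: push r3 -> mem[0x90]=0xc3, sp=0x90
prologue: push r4 -> mem[0x8f]=0x15, sp=0x8f
body[0] mov  r4, #0xfc -> r4=0xfc
body[1] xor  r6, r2, r0 -> r6=0x5a
body[2] add  r1, r0, r3 -> r1=0x1e
body[3] sub  r3, r0, #40 -> r3=0x33
body[4] sub  r3, r2, r0 -> r3=0xa6
body[5] xor  r3, r3, r3 -> r3=0x00
body[6] add  r5, r2, #25 -> r5=0x1a
epilogue: pop r4=0x15, sp=0x90
epilogue: pop r3=0xc3, sp=0x91
r3 is callee-saved -> restored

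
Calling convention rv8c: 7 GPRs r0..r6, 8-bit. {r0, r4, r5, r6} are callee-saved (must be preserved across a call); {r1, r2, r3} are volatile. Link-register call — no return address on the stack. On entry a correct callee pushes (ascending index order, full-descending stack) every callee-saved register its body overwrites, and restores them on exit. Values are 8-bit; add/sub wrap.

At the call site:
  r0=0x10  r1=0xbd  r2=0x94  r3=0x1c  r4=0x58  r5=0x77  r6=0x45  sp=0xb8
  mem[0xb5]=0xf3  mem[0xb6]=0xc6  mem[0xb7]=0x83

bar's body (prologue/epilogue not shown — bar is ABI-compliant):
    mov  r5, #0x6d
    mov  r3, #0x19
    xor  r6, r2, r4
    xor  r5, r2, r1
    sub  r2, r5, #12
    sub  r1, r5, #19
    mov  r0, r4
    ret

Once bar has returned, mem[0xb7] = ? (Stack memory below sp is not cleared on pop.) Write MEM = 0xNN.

MEM = 0x10

prologue: push r0 → mem[0xb7]=0x10, sp=0xb7
prologue: push r5 → mem[0xb6]=0x77, sp=0xb6
prologue: push r6 → mem[0xb5]=0x45, sp=0xb5
body[0] mov  r5, #0x6d → r5=0x6d
body[1] mov  r3, #0x19 → r3=0x19
body[2] xor  r6, r2, r4 → r6=0xcc
body[3] xor  r5, r2, r1 → r5=0x29
body[4] sub  r2, r5, #12 → r2=0x1d
body[5] sub  r1, r5, #19 → r1=0x16
body[6] mov  r0, r4 → r0=0x58
epilogue: pop r6=0x45, sp=0xb6
epilogue: pop r5=0x77, sp=0xb7
epilogue: pop r0=0x10, sp=0xb8
prologue pushed ['r0', 'r5', 'r6'] at ['0xb7', '0xb6', '0xb5']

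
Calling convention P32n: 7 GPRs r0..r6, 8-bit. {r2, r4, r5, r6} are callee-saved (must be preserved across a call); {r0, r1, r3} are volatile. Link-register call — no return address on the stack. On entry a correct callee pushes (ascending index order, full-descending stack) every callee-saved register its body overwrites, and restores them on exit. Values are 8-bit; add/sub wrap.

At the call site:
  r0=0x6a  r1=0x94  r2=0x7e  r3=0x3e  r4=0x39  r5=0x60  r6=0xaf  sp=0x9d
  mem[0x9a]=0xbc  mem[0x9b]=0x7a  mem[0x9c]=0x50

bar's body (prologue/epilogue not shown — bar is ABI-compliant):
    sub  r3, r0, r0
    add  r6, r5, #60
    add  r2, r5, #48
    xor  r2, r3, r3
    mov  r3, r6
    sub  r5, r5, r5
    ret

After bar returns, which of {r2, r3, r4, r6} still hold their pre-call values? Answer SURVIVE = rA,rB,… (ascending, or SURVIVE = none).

prologue: push r2 -> mem[0x9c]=0x7e, sp=0x9c
prologue: push r5 -> mem[0x9b]=0x60, sp=0x9b
prologue: push r6 -> mem[0x9a]=0xaf, sp=0x9a
body[0] sub  r3, r0, r0 -> r3=0x00
body[1] add  r6, r5, #60 -> r6=0x9c
body[2] add  r2, r5, #48 -> r2=0x90
body[3] xor  r2, r3, r3 -> r2=0x00
body[4] mov  r3, r6 -> r3=0x9c
body[5] sub  r5, r5, r5 -> r5=0x00
epilogue: pop r6=0xaf, sp=0x9b
epilogue: pop r5=0x60, sp=0x9c
epilogue: pop r2=0x7e, sp=0x9d
r2: callee-saved, written=True
r3: caller-saved, written=True
r4: callee-saved, written=False
r6: callee-saved, written=True

SURVIVE = r2,r4,r6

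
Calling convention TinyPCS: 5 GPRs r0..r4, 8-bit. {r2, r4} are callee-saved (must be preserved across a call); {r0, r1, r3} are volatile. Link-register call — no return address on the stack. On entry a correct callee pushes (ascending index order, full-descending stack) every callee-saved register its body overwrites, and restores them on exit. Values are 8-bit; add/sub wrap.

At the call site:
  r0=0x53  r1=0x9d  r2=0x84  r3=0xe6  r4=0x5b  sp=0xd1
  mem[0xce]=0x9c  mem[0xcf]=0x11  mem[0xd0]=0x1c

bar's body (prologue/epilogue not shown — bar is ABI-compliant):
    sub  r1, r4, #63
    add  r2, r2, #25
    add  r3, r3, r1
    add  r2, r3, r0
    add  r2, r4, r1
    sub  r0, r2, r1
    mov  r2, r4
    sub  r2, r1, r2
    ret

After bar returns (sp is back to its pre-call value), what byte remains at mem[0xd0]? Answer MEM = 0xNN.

prologue: push r2 → mem[0xd0]=0x84, sp=0xd0
body[0] sub  r1, r4, #63 → r1=0x1c
body[1] add  r2, r2, #25 → r2=0x9d
body[2] add  r3, r3, r1 → r3=0x02
body[3] add  r2, r3, r0 → r2=0x55
body[4] add  r2, r4, r1 → r2=0x77
body[5] sub  r0, r2, r1 → r0=0x5b
body[6] mov  r2, r4 → r2=0x5b
body[7] sub  r2, r1, r2 → r2=0xc1
epilogue: pop r2=0x84, sp=0xd1
prologue pushed ['r2'] at ['0xd0']

MEM = 0x84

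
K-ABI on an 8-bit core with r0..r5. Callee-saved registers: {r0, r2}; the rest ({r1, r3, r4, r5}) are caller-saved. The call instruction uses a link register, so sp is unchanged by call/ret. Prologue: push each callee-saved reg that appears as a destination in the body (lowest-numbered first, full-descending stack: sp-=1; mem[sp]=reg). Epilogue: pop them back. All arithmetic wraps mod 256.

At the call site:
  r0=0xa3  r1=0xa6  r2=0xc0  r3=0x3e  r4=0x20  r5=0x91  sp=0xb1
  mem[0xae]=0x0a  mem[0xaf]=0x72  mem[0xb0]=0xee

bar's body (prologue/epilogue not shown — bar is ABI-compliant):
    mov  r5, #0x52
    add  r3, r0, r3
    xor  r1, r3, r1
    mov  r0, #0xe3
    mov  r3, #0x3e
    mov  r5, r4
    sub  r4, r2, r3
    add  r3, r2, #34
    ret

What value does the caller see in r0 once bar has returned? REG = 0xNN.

prologue: push r0 -> mem[0xb0]=0xa3, sp=0xb0
body[0] mov  r5, #0x52 -> r5=0x52
body[1] add  r3, r0, r3 -> r3=0xe1
body[2] xor  r1, r3, r1 -> r1=0x47
body[3] mov  r0, #0xe3 -> r0=0xe3
body[4] mov  r3, #0x3e -> r3=0x3e
body[5] mov  r5, r4 -> r5=0x20
body[6] sub  r4, r2, r3 -> r4=0x82
body[7] add  r3, r2, #34 -> r3=0xe2
epilogue: pop r0=0xa3, sp=0xb1
r0 is callee-saved -> restored

REG = 0xa3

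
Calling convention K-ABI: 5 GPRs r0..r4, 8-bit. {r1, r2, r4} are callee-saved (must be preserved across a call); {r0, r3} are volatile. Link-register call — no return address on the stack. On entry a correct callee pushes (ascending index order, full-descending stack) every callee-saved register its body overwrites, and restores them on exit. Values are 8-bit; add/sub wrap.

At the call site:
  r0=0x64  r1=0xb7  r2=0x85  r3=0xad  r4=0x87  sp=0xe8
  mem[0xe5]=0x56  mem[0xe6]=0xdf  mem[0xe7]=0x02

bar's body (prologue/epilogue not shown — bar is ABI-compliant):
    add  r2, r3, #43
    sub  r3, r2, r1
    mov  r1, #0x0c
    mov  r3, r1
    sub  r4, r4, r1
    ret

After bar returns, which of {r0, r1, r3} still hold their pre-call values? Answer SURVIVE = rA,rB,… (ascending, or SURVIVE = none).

SURVIVE = r0,r1

prologue: push r1 -> mem[0xe7]=0xb7, sp=0xe7
prologue: push r2 -> mem[0xe6]=0x85, sp=0xe6
prologue: push r4 -> mem[0xe5]=0x87, sp=0xe5
body[0] add  r2, r3, #43 -> r2=0xd8
body[1] sub  r3, r2, r1 -> r3=0x21
body[2] mov  r1, #0x0c -> r1=0x0c
body[3] mov  r3, r1 -> r3=0x0c
body[4] sub  r4, r4, r1 -> r4=0x7b
epilogue: pop r4=0x87, sp=0xe6
epilogue: pop r2=0x85, sp=0xe7
epilogue: pop r1=0xb7, sp=0xe8
r0: caller-saved, written=False
r1: callee-saved, written=True
r3: caller-saved, written=True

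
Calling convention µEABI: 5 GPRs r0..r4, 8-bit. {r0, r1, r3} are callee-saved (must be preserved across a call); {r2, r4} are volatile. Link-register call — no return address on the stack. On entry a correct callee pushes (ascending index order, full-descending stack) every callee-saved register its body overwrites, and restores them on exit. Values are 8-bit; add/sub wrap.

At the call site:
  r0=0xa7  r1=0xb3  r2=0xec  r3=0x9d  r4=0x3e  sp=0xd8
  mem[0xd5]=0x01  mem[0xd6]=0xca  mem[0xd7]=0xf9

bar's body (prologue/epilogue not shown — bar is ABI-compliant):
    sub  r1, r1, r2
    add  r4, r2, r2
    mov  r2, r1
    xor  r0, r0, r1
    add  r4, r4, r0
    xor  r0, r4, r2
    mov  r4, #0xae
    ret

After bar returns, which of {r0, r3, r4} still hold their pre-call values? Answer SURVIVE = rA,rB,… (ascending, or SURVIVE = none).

SURVIVE = r0,r3

prologue: push r0 → mem[0xd7]=0xa7, sp=0xd7
prologue: push r1 → mem[0xd6]=0xb3, sp=0xd6
body[0] sub  r1, r1, r2 → r1=0xc7
body[1] add  r4, r2, r2 → r4=0xd8
body[2] mov  r2, r1 → r2=0xc7
body[3] xor  r0, r0, r1 → r0=0x60
body[4] add  r4, r4, r0 → r4=0x38
body[5] xor  r0, r4, r2 → r0=0xff
body[6] mov  r4, #0xae → r4=0xae
epilogue: pop r1=0xb3, sp=0xd7
epilogue: pop r0=0xa7, sp=0xd8
r0: callee-saved, written=True
r3: callee-saved, written=False
r4: caller-saved, written=True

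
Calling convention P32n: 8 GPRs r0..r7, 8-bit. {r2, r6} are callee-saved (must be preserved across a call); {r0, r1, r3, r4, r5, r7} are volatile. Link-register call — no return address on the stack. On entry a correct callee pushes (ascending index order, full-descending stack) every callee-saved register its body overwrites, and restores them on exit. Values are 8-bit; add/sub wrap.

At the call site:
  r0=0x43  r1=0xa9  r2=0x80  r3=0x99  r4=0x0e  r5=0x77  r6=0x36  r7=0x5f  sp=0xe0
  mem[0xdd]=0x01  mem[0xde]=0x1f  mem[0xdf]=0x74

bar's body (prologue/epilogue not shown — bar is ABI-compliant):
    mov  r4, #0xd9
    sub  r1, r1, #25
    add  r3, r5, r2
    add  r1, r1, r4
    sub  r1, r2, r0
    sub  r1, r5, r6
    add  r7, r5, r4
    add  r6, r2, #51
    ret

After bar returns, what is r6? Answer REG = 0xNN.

REG = 0x36

prologue: push r6 -> mem[0xdf]=0x36, sp=0xdf
body[0] mov  r4, #0xd9 -> r4=0xd9
body[1] sub  r1, r1, #25 -> r1=0x90
body[2] add  r3, r5, r2 -> r3=0xf7
body[3] add  r1, r1, r4 -> r1=0x69
body[4] sub  r1, r2, r0 -> r1=0x3d
body[5] sub  r1, r5, r6 -> r1=0x41
body[6] add  r7, r5, r4 -> r7=0x50
body[7] add  r6, r2, #51 -> r6=0xb3
epilogue: pop r6=0x36, sp=0xe0
r6 is callee-saved -> restored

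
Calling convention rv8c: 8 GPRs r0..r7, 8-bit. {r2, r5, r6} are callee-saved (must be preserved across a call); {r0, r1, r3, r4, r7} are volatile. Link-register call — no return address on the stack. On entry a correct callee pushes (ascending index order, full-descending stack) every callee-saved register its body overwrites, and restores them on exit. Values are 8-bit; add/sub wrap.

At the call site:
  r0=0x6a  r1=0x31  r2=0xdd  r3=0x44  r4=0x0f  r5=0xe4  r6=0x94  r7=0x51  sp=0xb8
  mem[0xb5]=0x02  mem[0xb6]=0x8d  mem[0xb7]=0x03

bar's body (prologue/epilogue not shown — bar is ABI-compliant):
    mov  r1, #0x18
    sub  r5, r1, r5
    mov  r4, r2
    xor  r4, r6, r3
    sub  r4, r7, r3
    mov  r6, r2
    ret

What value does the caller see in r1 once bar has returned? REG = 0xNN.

REG = 0x18

prologue: push r5 → mem[0xb7]=0xe4, sp=0xb7
prologue: push r6 → mem[0xb6]=0x94, sp=0xb6
body[0] mov  r1, #0x18 → r1=0x18
body[1] sub  r5, r1, r5 → r5=0x34
body[2] mov  r4, r2 → r4=0xdd
body[3] xor  r4, r6, r3 → r4=0xd0
body[4] sub  r4, r7, r3 → r4=0x0d
body[5] mov  r6, r2 → r6=0xdd
epilogue: pop r6=0x94, sp=0xb7
epilogue: pop r5=0xe4, sp=0xb8
r1 is caller-saved → body value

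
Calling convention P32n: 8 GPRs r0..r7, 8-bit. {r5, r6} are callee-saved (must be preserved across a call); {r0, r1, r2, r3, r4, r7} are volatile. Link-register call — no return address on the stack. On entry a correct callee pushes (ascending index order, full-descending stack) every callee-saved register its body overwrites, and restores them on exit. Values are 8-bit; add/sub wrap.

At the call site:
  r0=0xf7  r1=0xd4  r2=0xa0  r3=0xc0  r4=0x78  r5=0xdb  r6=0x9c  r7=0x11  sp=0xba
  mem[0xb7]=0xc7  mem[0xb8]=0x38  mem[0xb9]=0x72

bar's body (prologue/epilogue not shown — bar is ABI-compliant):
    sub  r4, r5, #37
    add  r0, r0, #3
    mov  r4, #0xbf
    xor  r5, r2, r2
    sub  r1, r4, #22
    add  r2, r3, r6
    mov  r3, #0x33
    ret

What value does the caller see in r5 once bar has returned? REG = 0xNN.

prologue: push r5 -> mem[0xb9]=0xdb, sp=0xb9
body[0] sub  r4, r5, #37 -> r4=0xb6
body[1] add  r0, r0, #3 -> r0=0xfa
body[2] mov  r4, #0xbf -> r4=0xbf
body[3] xor  r5, r2, r2 -> r5=0x00
body[4] sub  r1, r4, #22 -> r1=0xa9
body[5] add  r2, r3, r6 -> r2=0x5c
body[6] mov  r3, #0x33 -> r3=0x33
epilogue: pop r5=0xdb, sp=0xba
r5 is callee-saved -> restored

REG = 0xdb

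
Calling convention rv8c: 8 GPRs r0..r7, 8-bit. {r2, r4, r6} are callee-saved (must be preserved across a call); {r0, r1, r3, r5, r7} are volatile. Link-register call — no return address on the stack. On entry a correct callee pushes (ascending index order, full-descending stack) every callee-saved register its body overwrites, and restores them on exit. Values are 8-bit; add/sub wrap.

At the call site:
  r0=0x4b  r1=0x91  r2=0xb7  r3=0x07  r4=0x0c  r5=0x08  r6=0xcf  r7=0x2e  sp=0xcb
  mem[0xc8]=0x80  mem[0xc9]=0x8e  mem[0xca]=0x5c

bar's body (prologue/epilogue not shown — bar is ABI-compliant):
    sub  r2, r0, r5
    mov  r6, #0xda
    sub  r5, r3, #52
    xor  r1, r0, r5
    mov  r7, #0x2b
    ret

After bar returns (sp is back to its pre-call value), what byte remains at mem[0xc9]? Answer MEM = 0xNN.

MEM = 0xcf

prologue: push r2 → mem[0xca]=0xb7, sp=0xca
prologue: push r6 → mem[0xc9]=0xcf, sp=0xc9
body[0] sub  r2, r0, r5 → r2=0x43
body[1] mov  r6, #0xda → r6=0xda
body[2] sub  r5, r3, #52 → r5=0xd3
body[3] xor  r1, r0, r5 → r1=0x98
body[4] mov  r7, #0x2b → r7=0x2b
epilogue: pop r6=0xcf, sp=0xca
epilogue: pop r2=0xb7, sp=0xcb
prologue pushed ['r2', 'r6'] at ['0xca', '0xc9']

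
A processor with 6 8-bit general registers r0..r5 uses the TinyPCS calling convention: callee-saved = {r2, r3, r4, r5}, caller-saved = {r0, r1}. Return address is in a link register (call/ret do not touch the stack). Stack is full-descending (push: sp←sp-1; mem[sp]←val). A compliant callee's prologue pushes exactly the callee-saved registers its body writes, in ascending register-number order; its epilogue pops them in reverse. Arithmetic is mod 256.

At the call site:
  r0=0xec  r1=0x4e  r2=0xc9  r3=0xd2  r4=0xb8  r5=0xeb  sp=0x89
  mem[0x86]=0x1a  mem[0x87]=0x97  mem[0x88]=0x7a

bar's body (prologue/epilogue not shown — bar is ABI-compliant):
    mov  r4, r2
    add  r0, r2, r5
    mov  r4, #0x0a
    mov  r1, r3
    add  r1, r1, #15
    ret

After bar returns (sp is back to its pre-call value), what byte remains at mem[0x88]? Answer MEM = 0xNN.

MEM = 0xb8

prologue: push r4 → mem[0x88]=0xb8, sp=0x88
body[0] mov  r4, r2 → r4=0xc9
body[1] add  r0, r2, r5 → r0=0xb4
body[2] mov  r4, #0x0a → r4=0x0a
body[3] mov  r1, r3 → r1=0xd2
body[4] add  r1, r1, #15 → r1=0xe1
epilogue: pop r4=0xb8, sp=0x89
prologue pushed ['r4'] at ['0x88']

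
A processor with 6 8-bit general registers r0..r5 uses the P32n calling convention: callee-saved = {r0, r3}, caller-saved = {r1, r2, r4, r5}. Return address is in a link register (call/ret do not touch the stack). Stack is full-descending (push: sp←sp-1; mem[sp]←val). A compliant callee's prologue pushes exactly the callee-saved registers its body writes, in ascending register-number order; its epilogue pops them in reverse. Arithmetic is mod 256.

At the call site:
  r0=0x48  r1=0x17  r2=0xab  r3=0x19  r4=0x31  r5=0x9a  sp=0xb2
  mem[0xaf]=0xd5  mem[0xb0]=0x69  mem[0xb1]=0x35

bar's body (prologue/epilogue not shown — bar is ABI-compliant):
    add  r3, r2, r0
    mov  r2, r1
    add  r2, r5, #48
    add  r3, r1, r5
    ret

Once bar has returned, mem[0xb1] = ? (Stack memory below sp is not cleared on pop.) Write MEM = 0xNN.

MEM = 0x19

prologue: push r3 → mem[0xb1]=0x19, sp=0xb1
body[0] add  r3, r2, r0 → r3=0xf3
body[1] mov  r2, r1 → r2=0x17
body[2] add  r2, r5, #48 → r2=0xca
body[3] add  r3, r1, r5 → r3=0xb1
epilogue: pop r3=0x19, sp=0xb2
prologue pushed ['r3'] at ['0xb1']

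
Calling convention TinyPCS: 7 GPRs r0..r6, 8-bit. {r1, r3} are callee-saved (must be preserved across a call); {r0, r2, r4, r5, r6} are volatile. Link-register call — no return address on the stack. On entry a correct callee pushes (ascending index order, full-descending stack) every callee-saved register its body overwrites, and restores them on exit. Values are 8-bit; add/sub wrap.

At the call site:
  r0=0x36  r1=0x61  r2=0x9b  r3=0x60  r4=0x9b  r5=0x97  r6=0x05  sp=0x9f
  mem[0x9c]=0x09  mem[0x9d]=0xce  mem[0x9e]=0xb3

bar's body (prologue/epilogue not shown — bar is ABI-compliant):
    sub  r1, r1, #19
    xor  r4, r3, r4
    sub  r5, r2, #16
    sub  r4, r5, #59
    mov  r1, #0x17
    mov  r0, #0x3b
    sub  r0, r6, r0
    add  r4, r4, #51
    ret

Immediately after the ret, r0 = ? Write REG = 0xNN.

prologue: push r1 -> mem[0x9e]=0x61, sp=0x9e
body[0] sub  r1, r1, #19 -> r1=0x4e
body[1] xor  r4, r3, r4 -> r4=0xfb
body[2] sub  r5, r2, #16 -> r5=0x8b
body[3] sub  r4, r5, #59 -> r4=0x50
body[4] mov  r1, #0x17 -> r1=0x17
body[5] mov  r0, #0x3b -> r0=0x3b
body[6] sub  r0, r6, r0 -> r0=0xca
body[7] add  r4, r4, #51 -> r4=0x83
epilogue: pop r1=0x61, sp=0x9f
r0 is caller-saved -> body value

REG = 0xca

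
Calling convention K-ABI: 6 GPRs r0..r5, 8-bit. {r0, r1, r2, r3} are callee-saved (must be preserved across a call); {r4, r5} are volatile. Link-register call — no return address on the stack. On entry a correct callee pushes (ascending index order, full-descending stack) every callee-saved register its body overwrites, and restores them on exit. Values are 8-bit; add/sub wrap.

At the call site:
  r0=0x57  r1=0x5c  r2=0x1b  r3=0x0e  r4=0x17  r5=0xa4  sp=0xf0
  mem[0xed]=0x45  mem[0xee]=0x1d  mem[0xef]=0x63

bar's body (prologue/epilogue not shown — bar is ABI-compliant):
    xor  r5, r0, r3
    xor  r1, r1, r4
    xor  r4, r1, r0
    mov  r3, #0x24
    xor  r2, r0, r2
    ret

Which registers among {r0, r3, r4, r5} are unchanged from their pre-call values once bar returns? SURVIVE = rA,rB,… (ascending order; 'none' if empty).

prologue: push r1 -> mem[0xef]=0x5c, sp=0xef
prologue: push r2 -> mem[0xee]=0x1b, sp=0xee
prologue: push r3 -> mem[0xed]=0x0e, sp=0xed
body[0] xor  r5, r0, r3 -> r5=0x59
body[1] xor  r1, r1, r4 -> r1=0x4b
body[2] xor  r4, r1, r0 -> r4=0x1c
body[3] mov  r3, #0x24 -> r3=0x24
body[4] xor  r2, r0, r2 -> r2=0x4c
epilogue: pop r3=0x0e, sp=0xee
epilogue: pop r2=0x1b, sp=0xef
epilogue: pop r1=0x5c, sp=0xf0
r0: callee-saved, written=False
r3: callee-saved, written=True
r4: caller-saved, written=True
r5: caller-saved, written=True

SURVIVE = r0,r3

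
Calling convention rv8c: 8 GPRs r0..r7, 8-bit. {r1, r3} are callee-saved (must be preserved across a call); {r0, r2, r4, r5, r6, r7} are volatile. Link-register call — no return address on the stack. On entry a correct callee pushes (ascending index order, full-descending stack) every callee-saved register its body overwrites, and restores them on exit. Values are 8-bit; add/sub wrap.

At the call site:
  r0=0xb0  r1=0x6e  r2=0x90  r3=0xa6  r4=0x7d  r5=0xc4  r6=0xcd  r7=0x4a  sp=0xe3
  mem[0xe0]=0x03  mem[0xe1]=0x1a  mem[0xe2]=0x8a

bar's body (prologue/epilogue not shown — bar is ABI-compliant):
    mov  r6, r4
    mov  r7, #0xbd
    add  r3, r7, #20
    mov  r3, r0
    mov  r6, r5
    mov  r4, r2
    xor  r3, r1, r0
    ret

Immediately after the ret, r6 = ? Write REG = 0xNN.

REG = 0xc4

prologue: push r3 → mem[0xe2]=0xa6, sp=0xe2
body[0] mov  r6, r4 → r6=0x7d
body[1] mov  r7, #0xbd → r7=0xbd
body[2] add  r3, r7, #20 → r3=0xd1
body[3] mov  r3, r0 → r3=0xb0
body[4] mov  r6, r5 → r6=0xc4
body[5] mov  r4, r2 → r4=0x90
body[6] xor  r3, r1, r0 → r3=0xde
epilogue: pop r3=0xa6, sp=0xe3
r6 is caller-saved → body value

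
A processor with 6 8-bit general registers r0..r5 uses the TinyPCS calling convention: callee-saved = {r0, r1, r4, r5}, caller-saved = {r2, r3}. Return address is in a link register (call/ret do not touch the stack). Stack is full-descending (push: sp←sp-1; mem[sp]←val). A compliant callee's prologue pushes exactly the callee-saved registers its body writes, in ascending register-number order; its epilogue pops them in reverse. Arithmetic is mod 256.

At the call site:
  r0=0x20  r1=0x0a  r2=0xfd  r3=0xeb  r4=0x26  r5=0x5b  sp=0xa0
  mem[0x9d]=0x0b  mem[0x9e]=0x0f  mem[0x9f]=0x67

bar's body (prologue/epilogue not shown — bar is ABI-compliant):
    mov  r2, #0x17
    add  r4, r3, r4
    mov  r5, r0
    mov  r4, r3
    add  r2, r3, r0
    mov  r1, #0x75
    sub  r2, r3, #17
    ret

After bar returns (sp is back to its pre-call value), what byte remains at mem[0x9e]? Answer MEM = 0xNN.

prologue: push r1 → mem[0x9f]=0x0a, sp=0x9f
prologue: push r4 → mem[0x9e]=0x26, sp=0x9e
prologue: push r5 → mem[0x9d]=0x5b, sp=0x9d
body[0] mov  r2, #0x17 → r2=0x17
body[1] add  r4, r3, r4 → r4=0x11
body[2] mov  r5, r0 → r5=0x20
body[3] mov  r4, r3 → r4=0xeb
body[4] add  r2, r3, r0 → r2=0x0b
body[5] mov  r1, #0x75 → r1=0x75
body[6] sub  r2, r3, #17 → r2=0xda
epilogue: pop r5=0x5b, sp=0x9e
epilogue: pop r4=0x26, sp=0x9f
epilogue: pop r1=0x0a, sp=0xa0
prologue pushed ['r1', 'r4', 'r5'] at ['0x9f', '0x9e', '0x9d']

MEM = 0x26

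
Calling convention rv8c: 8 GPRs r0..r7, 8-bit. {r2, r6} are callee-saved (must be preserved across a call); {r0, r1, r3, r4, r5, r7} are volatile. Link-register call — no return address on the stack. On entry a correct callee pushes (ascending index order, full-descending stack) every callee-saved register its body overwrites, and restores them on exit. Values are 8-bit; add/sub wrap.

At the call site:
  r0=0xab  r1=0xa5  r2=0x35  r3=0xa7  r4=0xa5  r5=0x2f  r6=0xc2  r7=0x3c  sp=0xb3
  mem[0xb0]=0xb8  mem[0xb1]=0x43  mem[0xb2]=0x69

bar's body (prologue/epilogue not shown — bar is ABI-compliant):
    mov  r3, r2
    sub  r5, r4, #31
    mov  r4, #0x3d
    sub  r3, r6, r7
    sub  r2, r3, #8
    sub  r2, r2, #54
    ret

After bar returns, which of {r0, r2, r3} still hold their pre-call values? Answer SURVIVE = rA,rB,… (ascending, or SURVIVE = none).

SURVIVE = r0,r2

prologue: push r2 -> mem[0xb2]=0x35, sp=0xb2
body[0] mov  r3, r2 -> r3=0x35
body[1] sub  r5, r4, #31 -> r5=0x86
body[2] mov  r4, #0x3d -> r4=0x3d
body[3] sub  r3, r6, r7 -> r3=0x86
body[4] sub  r2, r3, #8 -> r2=0x7e
body[5] sub  r2, r2, #54 -> r2=0x48
epilogue: pop r2=0x35, sp=0xb3
r0: caller-saved, written=False
r2: callee-saved, written=True
r3: caller-saved, written=True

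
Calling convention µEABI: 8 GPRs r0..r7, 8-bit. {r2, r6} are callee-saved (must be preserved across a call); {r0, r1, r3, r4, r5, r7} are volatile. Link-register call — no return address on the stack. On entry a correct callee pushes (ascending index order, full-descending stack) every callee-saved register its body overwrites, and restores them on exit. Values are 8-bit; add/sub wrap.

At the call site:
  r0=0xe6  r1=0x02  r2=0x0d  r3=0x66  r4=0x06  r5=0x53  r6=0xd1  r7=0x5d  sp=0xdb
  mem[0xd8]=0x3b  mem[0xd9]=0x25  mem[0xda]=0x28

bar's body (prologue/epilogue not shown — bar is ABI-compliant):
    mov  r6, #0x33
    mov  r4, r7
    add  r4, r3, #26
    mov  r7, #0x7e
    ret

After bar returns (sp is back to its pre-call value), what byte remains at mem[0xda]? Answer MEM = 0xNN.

MEM = 0xd1

prologue: push r6 -> mem[0xda]=0xd1, sp=0xda
body[0] mov  r6, #0x33 -> r6=0x33
body[1] mov  r4, r7 -> r4=0x5d
body[2] add  r4, r3, #26 -> r4=0x80
body[3] mov  r7, #0x7e -> r7=0x7e
epilogue: pop r6=0xd1, sp=0xdb
prologue pushed ['r6'] at ['0xda']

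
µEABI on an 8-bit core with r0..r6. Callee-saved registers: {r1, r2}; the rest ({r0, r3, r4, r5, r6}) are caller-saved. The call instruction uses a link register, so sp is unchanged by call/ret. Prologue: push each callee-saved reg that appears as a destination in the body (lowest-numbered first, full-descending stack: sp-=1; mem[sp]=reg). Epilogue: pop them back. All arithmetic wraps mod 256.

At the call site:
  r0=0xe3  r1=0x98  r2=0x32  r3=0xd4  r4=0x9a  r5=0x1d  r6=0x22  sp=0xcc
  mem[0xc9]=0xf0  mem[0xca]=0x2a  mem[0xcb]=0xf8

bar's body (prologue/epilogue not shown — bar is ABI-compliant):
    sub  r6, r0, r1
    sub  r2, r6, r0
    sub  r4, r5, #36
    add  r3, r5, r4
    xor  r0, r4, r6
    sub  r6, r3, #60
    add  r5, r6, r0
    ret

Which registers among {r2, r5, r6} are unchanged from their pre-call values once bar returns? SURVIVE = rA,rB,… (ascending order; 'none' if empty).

prologue: push r2 -> mem[0xcb]=0x32, sp=0xcb
body[0] sub  r6, r0, r1 -> r6=0x4b
body[1] sub  r2, r6, r0 -> r2=0x68
body[2] sub  r4, r5, #36 -> r4=0xf9
body[3] add  r3, r5, r4 -> r3=0x16
body[4] xor  r0, r4, r6 -> r0=0xb2
body[5] sub  r6, r3, #60 -> r6=0xda
body[6] add  r5, r6, r0 -> r5=0x8c
epilogue: pop r2=0x32, sp=0xcc
r2: callee-saved, written=True
r5: caller-saved, written=True
r6: caller-saved, written=True

SURVIVE = r2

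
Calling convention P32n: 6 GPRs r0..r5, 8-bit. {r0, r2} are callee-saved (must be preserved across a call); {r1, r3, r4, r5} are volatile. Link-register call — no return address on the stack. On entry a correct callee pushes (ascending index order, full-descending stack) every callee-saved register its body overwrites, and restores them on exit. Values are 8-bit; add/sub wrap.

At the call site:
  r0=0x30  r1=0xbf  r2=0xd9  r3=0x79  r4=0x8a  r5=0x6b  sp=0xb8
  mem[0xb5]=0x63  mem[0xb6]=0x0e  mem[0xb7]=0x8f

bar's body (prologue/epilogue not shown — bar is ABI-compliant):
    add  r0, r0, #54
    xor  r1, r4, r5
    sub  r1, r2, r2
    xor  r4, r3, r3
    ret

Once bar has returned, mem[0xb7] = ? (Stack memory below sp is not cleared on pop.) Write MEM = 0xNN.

MEM = 0x30

prologue: push r0 -> mem[0xb7]=0x30, sp=0xb7
body[0] add  r0, r0, #54 -> r0=0x66
body[1] xor  r1, r4, r5 -> r1=0xe1
body[2] sub  r1, r2, r2 -> r1=0x00
body[3] xor  r4, r3, r3 -> r4=0x00
epilogue: pop r0=0x30, sp=0xb8
prologue pushed ['r0'] at ['0xb7']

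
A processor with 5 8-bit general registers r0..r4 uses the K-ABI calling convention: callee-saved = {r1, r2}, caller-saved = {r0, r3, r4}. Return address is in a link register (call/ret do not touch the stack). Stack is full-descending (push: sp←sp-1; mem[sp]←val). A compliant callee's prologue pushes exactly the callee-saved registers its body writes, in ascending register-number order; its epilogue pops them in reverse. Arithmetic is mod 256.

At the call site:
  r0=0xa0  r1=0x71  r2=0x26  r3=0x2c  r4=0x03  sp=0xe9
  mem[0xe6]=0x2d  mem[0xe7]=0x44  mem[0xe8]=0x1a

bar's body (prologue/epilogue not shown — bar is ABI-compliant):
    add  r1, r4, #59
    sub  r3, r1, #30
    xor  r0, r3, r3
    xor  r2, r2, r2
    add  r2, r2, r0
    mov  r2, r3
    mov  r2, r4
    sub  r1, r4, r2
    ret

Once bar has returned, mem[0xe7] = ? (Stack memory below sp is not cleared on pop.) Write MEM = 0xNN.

MEM = 0x26

prologue: push r1 → mem[0xe8]=0x71, sp=0xe8
prologue: push r2 → mem[0xe7]=0x26, sp=0xe7
body[0] add  r1, r4, #59 → r1=0x3e
body[1] sub  r3, r1, #30 → r3=0x20
body[2] xor  r0, r3, r3 → r0=0x00
body[3] xor  r2, r2, r2 → r2=0x00
body[4] add  r2, r2, r0 → r2=0x00
body[5] mov  r2, r3 → r2=0x20
body[6] mov  r2, r4 → r2=0x03
body[7] sub  r1, r4, r2 → r1=0x00
epilogue: pop r2=0x26, sp=0xe8
epilogue: pop r1=0x71, sp=0xe9
prologue pushed ['r1', 'r2'] at ['0xe8', '0xe7']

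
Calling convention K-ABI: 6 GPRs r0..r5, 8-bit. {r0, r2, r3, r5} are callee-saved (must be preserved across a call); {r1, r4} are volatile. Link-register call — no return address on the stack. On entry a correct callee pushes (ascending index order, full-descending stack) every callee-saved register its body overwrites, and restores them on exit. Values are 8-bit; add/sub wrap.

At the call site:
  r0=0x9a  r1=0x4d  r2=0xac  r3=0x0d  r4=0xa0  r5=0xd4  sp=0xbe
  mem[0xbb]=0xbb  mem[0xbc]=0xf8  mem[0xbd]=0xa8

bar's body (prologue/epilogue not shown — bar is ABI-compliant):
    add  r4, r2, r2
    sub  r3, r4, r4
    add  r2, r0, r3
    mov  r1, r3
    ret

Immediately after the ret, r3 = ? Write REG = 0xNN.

prologue: push r2 -> mem[0xbd]=0xac, sp=0xbd
prologue: push r3 -> mem[0xbc]=0x0d, sp=0xbc
body[0] add  r4, r2, r2 -> r4=0x58
body[1] sub  r3, r4, r4 -> r3=0x00
body[2] add  r2, r0, r3 -> r2=0x9a
body[3] mov  r1, r3 -> r1=0x00
epilogue: pop r3=0x0d, sp=0xbd
epilogue: pop r2=0xac, sp=0xbe
r3 is callee-saved -> restored

REG = 0x0d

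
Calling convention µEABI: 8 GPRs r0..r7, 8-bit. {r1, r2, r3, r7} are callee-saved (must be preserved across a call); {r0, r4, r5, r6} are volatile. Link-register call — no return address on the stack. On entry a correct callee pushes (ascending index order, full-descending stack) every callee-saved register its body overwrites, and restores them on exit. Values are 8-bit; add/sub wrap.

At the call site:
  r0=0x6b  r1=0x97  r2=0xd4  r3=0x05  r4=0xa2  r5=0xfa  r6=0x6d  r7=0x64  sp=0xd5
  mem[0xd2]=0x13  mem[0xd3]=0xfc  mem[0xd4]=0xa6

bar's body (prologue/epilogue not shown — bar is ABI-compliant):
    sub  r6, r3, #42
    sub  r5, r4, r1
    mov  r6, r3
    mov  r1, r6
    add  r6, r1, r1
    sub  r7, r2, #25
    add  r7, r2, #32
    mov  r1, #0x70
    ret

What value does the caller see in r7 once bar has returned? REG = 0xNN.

REG = 0x64

prologue: push r1 -> mem[0xd4]=0x97, sp=0xd4
prologue: push r7 -> mem[0xd3]=0x64, sp=0xd3
body[0] sub  r6, r3, #42 -> r6=0xdb
body[1] sub  r5, r4, r1 -> r5=0x0b
body[2] mov  r6, r3 -> r6=0x05
body[3] mov  r1, r6 -> r1=0x05
body[4] add  r6, r1, r1 -> r6=0x0a
body[5] sub  r7, r2, #25 -> r7=0xbb
body[6] add  r7, r2, #32 -> r7=0xf4
body[7] mov  r1, #0x70 -> r1=0x70
epilogue: pop r7=0x64, sp=0xd4
epilogue: pop r1=0x97, sp=0xd5
r7 is callee-saved -> restored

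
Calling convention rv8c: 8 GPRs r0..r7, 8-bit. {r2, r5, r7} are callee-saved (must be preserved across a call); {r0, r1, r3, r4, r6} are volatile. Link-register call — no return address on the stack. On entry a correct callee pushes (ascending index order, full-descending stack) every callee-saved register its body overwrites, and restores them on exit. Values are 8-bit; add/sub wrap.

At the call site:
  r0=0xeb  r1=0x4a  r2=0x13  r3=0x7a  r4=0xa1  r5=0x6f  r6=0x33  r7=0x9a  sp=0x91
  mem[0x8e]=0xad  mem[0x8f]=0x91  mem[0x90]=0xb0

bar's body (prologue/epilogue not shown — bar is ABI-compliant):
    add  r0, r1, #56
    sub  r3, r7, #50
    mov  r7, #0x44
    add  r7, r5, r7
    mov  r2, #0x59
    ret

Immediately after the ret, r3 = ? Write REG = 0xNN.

REG = 0x68

prologue: push r2 → mem[0x90]=0x13, sp=0x90
prologue: push r7 → mem[0x8f]=0x9a, sp=0x8f
body[0] add  r0, r1, #56 → r0=0x82
body[1] sub  r3, r7, #50 → r3=0x68
body[2] mov  r7, #0x44 → r7=0x44
body[3] add  r7, r5, r7 → r7=0xb3
body[4] mov  r2, #0x59 → r2=0x59
epilogue: pop r7=0x9a, sp=0x90
epilogue: pop r2=0x13, sp=0x91
r3 is caller-saved → body value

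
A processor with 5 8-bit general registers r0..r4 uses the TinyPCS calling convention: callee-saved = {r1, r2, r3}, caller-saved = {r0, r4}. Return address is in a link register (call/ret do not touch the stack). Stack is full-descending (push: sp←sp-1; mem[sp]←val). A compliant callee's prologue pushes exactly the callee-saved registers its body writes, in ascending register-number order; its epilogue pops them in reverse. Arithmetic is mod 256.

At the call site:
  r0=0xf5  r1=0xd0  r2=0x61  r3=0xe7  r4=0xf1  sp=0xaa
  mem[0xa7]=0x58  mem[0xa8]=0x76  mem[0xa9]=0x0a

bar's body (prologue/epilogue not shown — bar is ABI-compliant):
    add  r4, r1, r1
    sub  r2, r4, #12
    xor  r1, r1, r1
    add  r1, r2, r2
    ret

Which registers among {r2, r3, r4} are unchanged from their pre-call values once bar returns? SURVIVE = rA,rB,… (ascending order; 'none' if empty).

SURVIVE = r2,r3

prologue: push r1 -> mem[0xa9]=0xd0, sp=0xa9
prologue: push r2 -> mem[0xa8]=0x61, sp=0xa8
body[0] add  r4, r1, r1 -> r4=0xa0
body[1] sub  r2, r4, #12 -> r2=0x94
body[2] xor  r1, r1, r1 -> r1=0x00
body[3] add  r1, r2, r2 -> r1=0x28
epilogue: pop r2=0x61, sp=0xa9
epilogue: pop r1=0xd0, sp=0xaa
r2: callee-saved, written=True
r3: callee-saved, written=False
r4: caller-saved, written=True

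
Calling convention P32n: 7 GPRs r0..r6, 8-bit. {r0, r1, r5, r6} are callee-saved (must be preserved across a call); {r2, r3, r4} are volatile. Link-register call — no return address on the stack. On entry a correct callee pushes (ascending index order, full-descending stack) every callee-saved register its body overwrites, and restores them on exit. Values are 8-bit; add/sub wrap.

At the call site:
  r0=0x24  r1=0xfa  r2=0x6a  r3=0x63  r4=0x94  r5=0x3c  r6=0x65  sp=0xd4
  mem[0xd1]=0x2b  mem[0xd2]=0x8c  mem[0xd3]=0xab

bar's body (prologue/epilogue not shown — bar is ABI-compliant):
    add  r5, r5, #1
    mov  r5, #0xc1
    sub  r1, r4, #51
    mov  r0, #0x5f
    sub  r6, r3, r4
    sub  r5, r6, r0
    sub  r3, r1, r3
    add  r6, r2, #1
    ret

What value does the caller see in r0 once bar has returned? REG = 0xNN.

prologue: push r0 → mem[0xd3]=0x24, sp=0xd3
prologue: push r1 → mem[0xd2]=0xfa, sp=0xd2
prologue: push r5 → mem[0xd1]=0x3c, sp=0xd1
prologue: push r6 → mem[0xd0]=0x65, sp=0xd0
body[0] add  r5, r5, #1 → r5=0x3d
body[1] mov  r5, #0xc1 → r5=0xc1
body[2] sub  r1, r4, #51 → r1=0x61
body[3] mov  r0, #0x5f → r0=0x5f
body[4] sub  r6, r3, r4 → r6=0xcf
body[5] sub  r5, r6, r0 → r5=0x70
body[6] sub  r3, r1, r3 → r3=0xfe
body[7] add  r6, r2, #1 → r6=0x6b
epilogue: pop r6=0x65, sp=0xd1
epilogue: pop r5=0x3c, sp=0xd2
epilogue: pop r1=0xfa, sp=0xd3
epilogue: pop r0=0x24, sp=0xd4
r0 is callee-saved → restored

REG = 0x24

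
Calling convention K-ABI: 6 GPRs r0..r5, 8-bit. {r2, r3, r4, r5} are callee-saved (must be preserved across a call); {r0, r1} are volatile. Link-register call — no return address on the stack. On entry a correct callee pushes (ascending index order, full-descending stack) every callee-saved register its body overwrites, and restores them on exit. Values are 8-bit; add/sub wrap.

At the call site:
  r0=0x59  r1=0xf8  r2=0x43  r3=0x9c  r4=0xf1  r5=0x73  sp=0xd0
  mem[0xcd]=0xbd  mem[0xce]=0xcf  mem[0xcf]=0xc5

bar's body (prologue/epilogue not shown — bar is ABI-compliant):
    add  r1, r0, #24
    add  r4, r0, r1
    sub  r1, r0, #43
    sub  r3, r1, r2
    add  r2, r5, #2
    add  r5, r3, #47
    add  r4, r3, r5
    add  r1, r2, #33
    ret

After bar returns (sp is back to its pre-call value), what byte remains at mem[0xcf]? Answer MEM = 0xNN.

prologue: push r2 -> mem[0xcf]=0x43, sp=0xcf
prologue: push r3 -> mem[0xce]=0x9c, sp=0xce
prologue: push r4 -> mem[0xcd]=0xf1, sp=0xcd
prologue: push r5 -> mem[0xcc]=0x73, sp=0xcc
body[0] add  r1, r0, #24 -> r1=0x71
body[1] add  r4, r0, r1 -> r4=0xca
body[2] sub  r1, r0, #43 -> r1=0x2e
body[3] sub  r3, r1, r2 -> r3=0xeb
body[4] add  r2, r5, #2 -> r2=0x75
body[5] add  r5, r3, #47 -> r5=0x1a
body[6] add  r4, r3, r5 -> r4=0x05
body[7] add  r1, r2, #33 -> r1=0x96
epilogue: pop r5=0x73, sp=0xcd
epilogue: pop r4=0xf1, sp=0xce
epilogue: pop r3=0x9c, sp=0xcf
epilogue: pop r2=0x43, sp=0xd0
prologue pushed ['r2', 'r3', 'r4', 'r5'] at ['0xcf', '0xce', '0xcd', '0xcc']

MEM = 0x43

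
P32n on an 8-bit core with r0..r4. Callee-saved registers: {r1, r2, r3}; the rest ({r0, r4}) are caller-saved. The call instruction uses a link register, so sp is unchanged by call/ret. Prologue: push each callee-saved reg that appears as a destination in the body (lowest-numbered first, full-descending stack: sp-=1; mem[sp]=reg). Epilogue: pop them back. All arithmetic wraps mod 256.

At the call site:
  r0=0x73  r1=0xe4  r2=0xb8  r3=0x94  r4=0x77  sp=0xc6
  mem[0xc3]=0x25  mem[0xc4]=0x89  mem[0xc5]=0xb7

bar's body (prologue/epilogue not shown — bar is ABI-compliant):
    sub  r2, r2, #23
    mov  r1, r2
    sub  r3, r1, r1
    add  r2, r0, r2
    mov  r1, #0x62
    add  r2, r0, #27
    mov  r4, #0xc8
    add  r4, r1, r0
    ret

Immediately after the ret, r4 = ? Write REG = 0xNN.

REG = 0xd5

prologue: push r1 → mem[0xc5]=0xe4, sp=0xc5
prologue: push r2 → mem[0xc4]=0xb8, sp=0xc4
prologue: push r3 → mem[0xc3]=0x94, sp=0xc3
body[0] sub  r2, r2, #23 → r2=0xa1
body[1] mov  r1, r2 → r1=0xa1
body[2] sub  r3, r1, r1 → r3=0x00
body[3] add  r2, r0, r2 → r2=0x14
body[4] mov  r1, #0x62 → r1=0x62
body[5] add  r2, r0, #27 → r2=0x8e
body[6] mov  r4, #0xc8 → r4=0xc8
body[7] add  r4, r1, r0 → r4=0xd5
epilogue: pop r3=0x94, sp=0xc4
epilogue: pop r2=0xb8, sp=0xc5
epilogue: pop r1=0xe4, sp=0xc6
r4 is caller-saved → body value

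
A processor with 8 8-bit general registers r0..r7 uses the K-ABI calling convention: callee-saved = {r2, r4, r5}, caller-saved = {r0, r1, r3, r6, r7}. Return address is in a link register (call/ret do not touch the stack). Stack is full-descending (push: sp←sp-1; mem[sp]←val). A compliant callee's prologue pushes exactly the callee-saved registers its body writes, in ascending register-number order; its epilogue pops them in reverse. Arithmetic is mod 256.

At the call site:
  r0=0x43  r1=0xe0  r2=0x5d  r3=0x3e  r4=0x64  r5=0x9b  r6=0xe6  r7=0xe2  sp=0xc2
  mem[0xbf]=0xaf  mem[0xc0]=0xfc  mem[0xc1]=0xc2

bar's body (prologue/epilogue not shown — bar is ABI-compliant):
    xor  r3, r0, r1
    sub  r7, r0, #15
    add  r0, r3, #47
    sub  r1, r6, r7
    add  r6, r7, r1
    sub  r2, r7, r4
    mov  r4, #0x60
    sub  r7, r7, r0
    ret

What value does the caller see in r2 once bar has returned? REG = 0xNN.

REG = 0x5d

prologue: push r2 → mem[0xc1]=0x5d, sp=0xc1
prologue: push r4 → mem[0xc0]=0x64, sp=0xc0
body[0] xor  r3, r0, r1 → r3=0xa3
body[1] sub  r7, r0, #15 → r7=0x34
body[2] add  r0, r3, #47 → r0=0xd2
body[3] sub  r1, r6, r7 → r1=0xb2
body[4] add  r6, r7, r1 → r6=0xe6
body[5] sub  r2, r7, r4 → r2=0xd0
body[6] mov  r4, #0x60 → r4=0x60
body[7] sub  r7, r7, r0 → r7=0x62
epilogue: pop r4=0x64, sp=0xc1
epilogue: pop r2=0x5d, sp=0xc2
r2 is callee-saved → restored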